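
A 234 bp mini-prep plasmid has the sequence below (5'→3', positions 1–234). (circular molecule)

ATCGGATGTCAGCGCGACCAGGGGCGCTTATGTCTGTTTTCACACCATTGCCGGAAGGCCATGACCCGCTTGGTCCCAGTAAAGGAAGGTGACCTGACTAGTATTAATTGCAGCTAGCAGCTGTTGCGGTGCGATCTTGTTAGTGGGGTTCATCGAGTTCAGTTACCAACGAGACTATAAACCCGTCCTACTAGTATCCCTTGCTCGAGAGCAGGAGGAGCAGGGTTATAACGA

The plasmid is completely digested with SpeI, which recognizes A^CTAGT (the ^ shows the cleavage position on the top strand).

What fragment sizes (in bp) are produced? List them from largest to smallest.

141, 93 bp

SpeI sites (ACTAGT) start at positions 97, 190.
SpeI cuts after the first base of each site, so after positions 97, 190.
Circular molecule, 2 cuts → 2 fragments:
  98–190 → 93 bp
  191–234 then 1–97 → 44 + 97 = 141 bp
Sorted largest to smallest: 141, 93 bp.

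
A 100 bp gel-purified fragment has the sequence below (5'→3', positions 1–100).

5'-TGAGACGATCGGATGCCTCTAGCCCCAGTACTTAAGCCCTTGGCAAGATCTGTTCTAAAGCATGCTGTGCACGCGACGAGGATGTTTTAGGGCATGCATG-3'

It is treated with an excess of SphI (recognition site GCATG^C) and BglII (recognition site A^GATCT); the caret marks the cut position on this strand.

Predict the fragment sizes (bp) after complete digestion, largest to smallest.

46, 32, 18, 4 bp

SphI sites (GCATGC) start at positions 60, 92.
SphI cuts after base 5 of each site (before the last base), so after positions 64, 96.
The BglII site (AGATCT) starts at position 46.
BglII cuts after the first base of each site, so after position 46.
Combined cut positions: 46, 64, 96.
Linear molecule, 3 cuts → 4 fragments:
  1–46 → 46 bp
  47–64 → 18 bp
  65–96 → 32 bp
  97–100 → 4 bp
Sorted largest to smallest: 46, 32, 18, 4 bp.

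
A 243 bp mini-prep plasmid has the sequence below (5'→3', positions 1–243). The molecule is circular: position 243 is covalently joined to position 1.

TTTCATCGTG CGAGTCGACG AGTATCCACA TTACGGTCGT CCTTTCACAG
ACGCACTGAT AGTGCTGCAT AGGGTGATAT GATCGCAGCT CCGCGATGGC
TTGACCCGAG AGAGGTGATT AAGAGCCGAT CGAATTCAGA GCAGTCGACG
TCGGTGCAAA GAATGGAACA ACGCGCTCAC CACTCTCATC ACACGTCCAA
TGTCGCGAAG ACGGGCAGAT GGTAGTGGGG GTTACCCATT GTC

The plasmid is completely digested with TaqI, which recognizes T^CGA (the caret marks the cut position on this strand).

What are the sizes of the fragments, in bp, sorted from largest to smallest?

TaqI sites (TCGA) start at positions 15, 130, 145.
TaqI cuts after the first base of each site, so after positions 15, 130, 145.
Circular molecule, 3 cuts → 3 fragments:
  16–130 → 115 bp
  131–145 → 15 bp
  146–243 then 1–15 → 98 + 15 = 113 bp
Sorted largest to smallest: 115, 113, 15 bp.

115, 113, 15 bp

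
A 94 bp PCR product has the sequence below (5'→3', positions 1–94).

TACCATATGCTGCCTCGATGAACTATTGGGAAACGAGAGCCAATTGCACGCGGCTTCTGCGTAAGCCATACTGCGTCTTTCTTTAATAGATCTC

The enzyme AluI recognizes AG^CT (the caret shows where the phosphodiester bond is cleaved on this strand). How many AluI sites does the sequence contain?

0

No occurrence of AGCT is present in the sequence.
AluI does not cut: 0 sites.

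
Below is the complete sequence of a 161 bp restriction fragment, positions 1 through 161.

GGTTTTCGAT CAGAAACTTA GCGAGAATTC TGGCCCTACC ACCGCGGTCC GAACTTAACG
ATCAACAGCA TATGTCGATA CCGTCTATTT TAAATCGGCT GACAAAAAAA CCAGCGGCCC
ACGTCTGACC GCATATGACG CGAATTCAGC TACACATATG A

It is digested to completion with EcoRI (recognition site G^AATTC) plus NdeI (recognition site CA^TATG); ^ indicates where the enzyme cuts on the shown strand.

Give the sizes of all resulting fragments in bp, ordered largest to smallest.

EcoRI sites (GAATTC) start at positions 25, 142.
EcoRI cuts after the first base of each site, so after positions 25, 142.
NdeI sites (CATATG) start at positions 69, 132, 155.
NdeI cuts after base 2 of each site, so after positions 70, 133, 156.
Combined cut positions: 25, 70, 133, 142, 156.
Linear molecule, 5 cuts → 6 fragments:
  1–25 → 25 bp
  26–70 → 45 bp
  71–133 → 63 bp
  134–142 → 9 bp
  143–156 → 14 bp
  157–161 → 5 bp
Sorted largest to smallest: 63, 45, 25, 14, 9, 5 bp.

63, 45, 25, 14, 9, 5 bp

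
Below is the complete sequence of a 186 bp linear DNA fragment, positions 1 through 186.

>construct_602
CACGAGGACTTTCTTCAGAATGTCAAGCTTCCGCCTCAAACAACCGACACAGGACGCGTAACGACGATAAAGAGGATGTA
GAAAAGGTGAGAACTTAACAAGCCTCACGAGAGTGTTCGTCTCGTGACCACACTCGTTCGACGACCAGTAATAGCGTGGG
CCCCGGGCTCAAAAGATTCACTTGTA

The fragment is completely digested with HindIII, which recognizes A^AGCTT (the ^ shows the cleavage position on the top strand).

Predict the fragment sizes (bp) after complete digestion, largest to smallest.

161, 25 bp

The HindIII site (AAGCTT) starts at position 25.
HindIII cuts after the first base of each site, so after position 25.
Linear molecule, 1 cut → 2 fragments:
  1–25 → 25 bp
  26–186 → 161 bp
Sorted largest to smallest: 161, 25 bp.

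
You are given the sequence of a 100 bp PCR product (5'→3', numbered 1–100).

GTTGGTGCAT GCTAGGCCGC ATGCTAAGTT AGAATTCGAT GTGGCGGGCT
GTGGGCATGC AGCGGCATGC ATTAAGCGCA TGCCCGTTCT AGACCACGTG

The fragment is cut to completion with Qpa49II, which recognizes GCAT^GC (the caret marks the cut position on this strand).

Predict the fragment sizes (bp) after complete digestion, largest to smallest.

Qpa49II sites (GCATGC) start at positions 7, 19, 55, 65, 78.
Qpa49II cuts after base 4 of each site, so after positions 10, 22, 58, 68, 81.
Linear molecule, 5 cuts → 6 fragments:
  1–10 → 10 bp
  11–22 → 12 bp
  23–58 → 36 bp
  59–68 → 10 bp
  69–81 → 13 bp
  82–100 → 19 bp
Sorted largest to smallest: 36, 19, 13, 12, 10, 10 bp.

36, 19, 13, 12, 10, 10 bp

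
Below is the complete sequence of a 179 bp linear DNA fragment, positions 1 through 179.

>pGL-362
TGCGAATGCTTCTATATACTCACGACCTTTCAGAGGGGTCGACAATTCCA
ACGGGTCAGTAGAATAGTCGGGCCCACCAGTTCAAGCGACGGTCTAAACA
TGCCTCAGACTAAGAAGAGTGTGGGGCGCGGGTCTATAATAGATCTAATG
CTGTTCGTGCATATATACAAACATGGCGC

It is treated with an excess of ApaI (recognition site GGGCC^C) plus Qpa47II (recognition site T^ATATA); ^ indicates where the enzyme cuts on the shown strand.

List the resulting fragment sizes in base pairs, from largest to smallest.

The ApaI site (GGGCCC) starts at position 70.
ApaI cuts after base 5 of each site (before the last base), so after position 74.
Qpa47II sites (TATATA) start at positions 13, 162.
Qpa47II cuts after the first base of each site, so after positions 13, 162.
Combined cut positions: 13, 74, 162.
Linear molecule, 3 cuts → 4 fragments:
  1–13 → 13 bp
  14–74 → 61 bp
  75–162 → 88 bp
  163–179 → 17 bp
Sorted largest to smallest: 88, 61, 17, 13 bp.

88, 61, 17, 13 bp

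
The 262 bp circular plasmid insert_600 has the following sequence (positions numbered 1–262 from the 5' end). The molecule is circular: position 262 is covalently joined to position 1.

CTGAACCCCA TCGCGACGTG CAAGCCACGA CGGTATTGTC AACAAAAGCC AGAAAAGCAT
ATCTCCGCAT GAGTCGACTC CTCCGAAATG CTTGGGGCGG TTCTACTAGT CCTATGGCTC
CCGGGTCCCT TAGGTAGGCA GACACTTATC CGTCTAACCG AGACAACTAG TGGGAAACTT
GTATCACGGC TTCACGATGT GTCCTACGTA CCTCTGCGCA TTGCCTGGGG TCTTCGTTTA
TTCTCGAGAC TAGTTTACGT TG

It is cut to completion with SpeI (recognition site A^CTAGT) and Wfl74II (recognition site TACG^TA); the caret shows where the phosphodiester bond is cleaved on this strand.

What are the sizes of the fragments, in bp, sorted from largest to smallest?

SpeI sites (ACTAGT) start at positions 105, 166, 249.
SpeI cuts after the first base of each site, so after positions 105, 166, 249.
The Wfl74II site (TACGTA) starts at position 205.
Wfl74II cuts after base 4 of each site, so after position 208.
Combined cut positions: 105, 166, 208, 249.
Circular molecule, 4 cuts → 4 fragments:
  106–166 → 61 bp
  167–208 → 42 bp
  209–249 → 41 bp
  250–262 then 1–105 → 13 + 105 = 118 bp
Sorted largest to smallest: 118, 61, 42, 41 bp.

118, 61, 42, 41 bp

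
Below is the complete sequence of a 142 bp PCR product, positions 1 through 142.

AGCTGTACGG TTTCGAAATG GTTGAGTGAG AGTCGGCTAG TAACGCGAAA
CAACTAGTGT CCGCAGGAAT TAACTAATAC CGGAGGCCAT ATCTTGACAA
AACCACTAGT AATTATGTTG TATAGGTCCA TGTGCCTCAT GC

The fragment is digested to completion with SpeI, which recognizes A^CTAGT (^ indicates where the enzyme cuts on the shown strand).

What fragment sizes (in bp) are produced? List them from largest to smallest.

53, 52, 37 bp

SpeI sites (ACTAGT) start at positions 53, 105.
SpeI cuts after the first base of each site, so after positions 53, 105.
Linear molecule, 2 cuts → 3 fragments:
  1–53 → 53 bp
  54–105 → 52 bp
  106–142 → 37 bp
Sorted largest to smallest: 53, 52, 37 bp.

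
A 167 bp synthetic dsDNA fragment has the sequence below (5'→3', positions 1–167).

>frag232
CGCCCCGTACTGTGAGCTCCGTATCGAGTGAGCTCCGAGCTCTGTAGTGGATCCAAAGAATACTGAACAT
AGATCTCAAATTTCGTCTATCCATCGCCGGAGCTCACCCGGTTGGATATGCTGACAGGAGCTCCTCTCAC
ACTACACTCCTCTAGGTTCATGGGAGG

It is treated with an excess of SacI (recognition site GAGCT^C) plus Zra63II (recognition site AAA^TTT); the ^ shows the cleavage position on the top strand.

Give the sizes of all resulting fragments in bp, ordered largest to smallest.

SacI sites (GAGCTC) start at positions 14, 30, 37, 100, 128.
SacI cuts after base 5 of each site (before the last base), so after positions 18, 34, 41, 104, 132.
The Zra63II site (AAATTT) starts at position 78.
Zra63II cuts after base 3 of each site, so after position 80.
Combined cut positions: 18, 34, 41, 80, 104, 132.
Linear molecule, 6 cuts → 7 fragments:
  1–18 → 18 bp
  19–34 → 16 bp
  35–41 → 7 bp
  42–80 → 39 bp
  81–104 → 24 bp
  105–132 → 28 bp
  133–167 → 35 bp
Sorted largest to smallest: 39, 35, 28, 24, 18, 16, 7 bp.

39, 35, 28, 24, 18, 16, 7 bp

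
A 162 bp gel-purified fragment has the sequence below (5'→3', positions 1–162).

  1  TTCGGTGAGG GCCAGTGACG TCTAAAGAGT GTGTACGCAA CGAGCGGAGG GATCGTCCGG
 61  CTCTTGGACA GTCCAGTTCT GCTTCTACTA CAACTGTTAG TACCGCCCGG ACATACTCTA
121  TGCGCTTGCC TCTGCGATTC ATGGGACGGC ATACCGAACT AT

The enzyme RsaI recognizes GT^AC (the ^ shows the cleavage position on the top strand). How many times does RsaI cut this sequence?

GTAC occurs starting at positions 33, 100.
RsaI cuts at 2 sites.

2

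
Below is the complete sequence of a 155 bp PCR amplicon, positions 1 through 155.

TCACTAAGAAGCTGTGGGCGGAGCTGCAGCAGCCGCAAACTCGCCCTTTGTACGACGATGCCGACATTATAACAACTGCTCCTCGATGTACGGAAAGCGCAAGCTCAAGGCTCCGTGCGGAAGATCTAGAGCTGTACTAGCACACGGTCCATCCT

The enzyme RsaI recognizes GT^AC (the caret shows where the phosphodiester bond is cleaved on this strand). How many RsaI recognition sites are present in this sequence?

GTAC occurs starting at positions 50, 88, 134.
RsaI cuts at 3 sites.

3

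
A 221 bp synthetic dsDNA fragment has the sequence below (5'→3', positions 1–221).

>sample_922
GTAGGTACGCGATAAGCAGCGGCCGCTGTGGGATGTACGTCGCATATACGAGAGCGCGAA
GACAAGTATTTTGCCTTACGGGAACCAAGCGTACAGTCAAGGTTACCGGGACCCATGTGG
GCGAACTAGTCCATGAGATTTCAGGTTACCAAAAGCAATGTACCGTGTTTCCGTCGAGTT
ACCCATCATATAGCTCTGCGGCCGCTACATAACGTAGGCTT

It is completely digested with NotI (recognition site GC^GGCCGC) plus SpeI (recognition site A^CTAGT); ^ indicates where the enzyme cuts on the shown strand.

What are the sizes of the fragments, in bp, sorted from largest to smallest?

NotI sites (GCGGCCGC) start at positions 19, 198.
NotI cuts after base 2 of each site, so after positions 20, 199.
The SpeI site (ACTAGT) starts at position 125.
SpeI cuts after the first base of each site, so after position 125.
Combined cut positions: 20, 125, 199.
Linear molecule, 3 cuts → 4 fragments:
  1–20 → 20 bp
  21–125 → 105 bp
  126–199 → 74 bp
  200–221 → 22 bp
Sorted largest to smallest: 105, 74, 22, 20 bp.

105, 74, 22, 20 bp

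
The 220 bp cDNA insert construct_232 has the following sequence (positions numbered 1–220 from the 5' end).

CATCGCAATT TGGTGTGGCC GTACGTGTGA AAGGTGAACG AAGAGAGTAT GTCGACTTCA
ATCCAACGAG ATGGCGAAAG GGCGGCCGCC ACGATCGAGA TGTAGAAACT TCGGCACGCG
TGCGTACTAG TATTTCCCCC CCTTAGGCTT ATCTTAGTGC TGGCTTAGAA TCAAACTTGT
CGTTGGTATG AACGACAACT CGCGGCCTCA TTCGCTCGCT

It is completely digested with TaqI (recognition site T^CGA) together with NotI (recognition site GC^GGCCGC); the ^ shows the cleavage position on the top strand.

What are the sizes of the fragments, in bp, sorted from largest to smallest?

125, 52, 31, 12 bp

TaqI sites (TCGA) start at positions 52, 95.
TaqI cuts after the first base of each site, so after positions 52, 95.
The NotI site (GCGGCCGC) starts at position 82.
NotI cuts after base 2 of each site, so after position 83.
Combined cut positions: 52, 83, 95.
Linear molecule, 3 cuts → 4 fragments:
  1–52 → 52 bp
  53–83 → 31 bp
  84–95 → 12 bp
  96–220 → 125 bp
Sorted largest to smallest: 125, 52, 31, 12 bp.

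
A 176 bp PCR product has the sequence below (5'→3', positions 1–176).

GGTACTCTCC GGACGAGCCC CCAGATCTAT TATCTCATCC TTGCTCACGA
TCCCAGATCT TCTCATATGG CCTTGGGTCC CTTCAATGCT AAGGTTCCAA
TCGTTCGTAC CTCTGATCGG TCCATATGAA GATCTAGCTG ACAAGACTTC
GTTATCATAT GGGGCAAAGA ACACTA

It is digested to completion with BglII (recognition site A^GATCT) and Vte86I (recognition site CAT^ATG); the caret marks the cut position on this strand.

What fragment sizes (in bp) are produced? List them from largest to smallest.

BglII sites (AGATCT) start at positions 23, 55, 130.
BglII cuts after the first base of each site, so after positions 23, 55, 130.
Vte86I sites (CATATG) start at positions 64, 123, 156.
Vte86I cuts after base 3 of each site, so after positions 66, 125, 158.
Combined cut positions: 23, 55, 66, 125, 130, 158.
Linear molecule, 6 cuts → 7 fragments:
  1–23 → 23 bp
  24–55 → 32 bp
  56–66 → 11 bp
  67–125 → 59 bp
  126–130 → 5 bp
  131–158 → 28 bp
  159–176 → 18 bp
Sorted largest to smallest: 59, 32, 28, 23, 18, 11, 5 bp.

59, 32, 28, 23, 18, 11, 5 bp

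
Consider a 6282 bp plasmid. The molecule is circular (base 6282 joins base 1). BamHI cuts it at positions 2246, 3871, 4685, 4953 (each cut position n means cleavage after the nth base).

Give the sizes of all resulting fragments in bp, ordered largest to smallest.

3575, 1625, 814, 268 bp

Circular molecule, 4 cuts → 4 fragments:
  3871 − 2246 = 1625 bp
  4685 − 3871 = 814 bp
  4953 − 4685 = 268 bp
  wrap: 6282 − 4953 + 2246 = 3575 bp
Sorted largest to smallest: 3575, 1625, 814, 268 bp.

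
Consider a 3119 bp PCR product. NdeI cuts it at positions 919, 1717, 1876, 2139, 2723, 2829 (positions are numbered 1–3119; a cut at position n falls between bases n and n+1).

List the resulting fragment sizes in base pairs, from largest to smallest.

Linear molecule, 6 cuts → 7 fragments:
  919 − 0 = 919 bp
  1717 − 919 = 798 bp
  1876 − 1717 = 159 bp
  2139 − 1876 = 263 bp
  2723 − 2139 = 584 bp
  2829 − 2723 = 106 bp
  3119 − 2829 = 290 bp
Sorted largest to smallest: 919, 798, 584, 290, 263, 159, 106 bp.

919, 798, 584, 290, 263, 159, 106 bp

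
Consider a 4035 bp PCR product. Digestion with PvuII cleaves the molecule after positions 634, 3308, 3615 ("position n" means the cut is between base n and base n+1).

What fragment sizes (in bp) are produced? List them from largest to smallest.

Linear molecule, 3 cuts → 4 fragments:
  634 − 0 = 634 bp
  3308 − 634 = 2674 bp
  3615 − 3308 = 307 bp
  4035 − 3615 = 420 bp
Sorted largest to smallest: 2674, 634, 420, 307 bp.

2674, 634, 420, 307 bp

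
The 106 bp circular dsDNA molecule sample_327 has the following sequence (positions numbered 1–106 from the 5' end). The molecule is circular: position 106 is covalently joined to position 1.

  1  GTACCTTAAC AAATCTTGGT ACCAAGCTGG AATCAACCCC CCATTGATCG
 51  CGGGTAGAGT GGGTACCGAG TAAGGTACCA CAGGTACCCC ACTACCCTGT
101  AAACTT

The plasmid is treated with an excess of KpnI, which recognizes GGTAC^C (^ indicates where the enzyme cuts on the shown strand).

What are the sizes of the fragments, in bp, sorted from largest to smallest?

KpnI sites (GGTACC) start at positions 18, 62, 74, 83.
KpnI cuts after base 5 of each site (before the last base), so after positions 22, 66, 78, 87.
Circular molecule, 4 cuts → 4 fragments:
  23–66 → 44 bp
  67–78 → 12 bp
  79–87 → 9 bp
  88–106 then 1–22 → 19 + 22 = 41 bp
Sorted largest to smallest: 44, 41, 12, 9 bp.

44, 41, 12, 9 bp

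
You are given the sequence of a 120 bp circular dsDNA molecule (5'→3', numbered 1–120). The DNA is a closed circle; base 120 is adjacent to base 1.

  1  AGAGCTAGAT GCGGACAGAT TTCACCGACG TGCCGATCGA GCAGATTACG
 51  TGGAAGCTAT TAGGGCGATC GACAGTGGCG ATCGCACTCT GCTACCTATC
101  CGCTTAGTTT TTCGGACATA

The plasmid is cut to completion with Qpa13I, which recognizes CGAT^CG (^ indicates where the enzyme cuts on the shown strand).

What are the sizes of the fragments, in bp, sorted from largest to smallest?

Qpa13I sites (CGATCG) start at positions 34, 66, 79.
Qpa13I cuts after base 4 of each site, so after positions 37, 69, 82.
Circular molecule, 3 cuts → 3 fragments:
  38–69 → 32 bp
  70–82 → 13 bp
  83–120 then 1–37 → 38 + 37 = 75 bp
Sorted largest to smallest: 75, 32, 13 bp.

75, 32, 13 bp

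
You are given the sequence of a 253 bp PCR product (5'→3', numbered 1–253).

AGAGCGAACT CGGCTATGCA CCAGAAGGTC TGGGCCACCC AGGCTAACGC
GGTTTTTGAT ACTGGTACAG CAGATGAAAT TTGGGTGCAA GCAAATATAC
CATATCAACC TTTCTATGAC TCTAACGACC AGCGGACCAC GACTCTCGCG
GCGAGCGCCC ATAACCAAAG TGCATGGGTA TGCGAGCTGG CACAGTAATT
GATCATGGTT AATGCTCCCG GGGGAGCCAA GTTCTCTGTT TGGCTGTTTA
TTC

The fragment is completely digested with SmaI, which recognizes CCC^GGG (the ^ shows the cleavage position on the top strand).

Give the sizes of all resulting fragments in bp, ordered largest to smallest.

219, 34 bp

The SmaI site (CCCGGG) starts at position 217.
SmaI cuts after base 3 of each site, so after position 219.
Linear molecule, 1 cut → 2 fragments:
  1–219 → 219 bp
  220–253 → 34 bp
Sorted largest to smallest: 219, 34 bp.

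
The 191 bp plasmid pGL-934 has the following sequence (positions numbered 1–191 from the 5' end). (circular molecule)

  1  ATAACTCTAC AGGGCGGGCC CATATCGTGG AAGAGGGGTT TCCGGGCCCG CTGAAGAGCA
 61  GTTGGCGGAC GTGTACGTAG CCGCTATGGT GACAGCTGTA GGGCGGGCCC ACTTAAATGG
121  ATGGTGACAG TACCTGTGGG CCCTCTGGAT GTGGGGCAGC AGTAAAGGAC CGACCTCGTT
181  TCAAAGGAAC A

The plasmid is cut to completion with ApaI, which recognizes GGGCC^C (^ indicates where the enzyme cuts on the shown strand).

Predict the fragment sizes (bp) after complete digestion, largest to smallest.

ApaI sites (GGGCCC) start at positions 16, 44, 105, 138.
ApaI cuts after base 5 of each site (before the last base), so after positions 20, 48, 109, 142.
Circular molecule, 4 cuts → 4 fragments:
  21–48 → 28 bp
  49–109 → 61 bp
  110–142 → 33 bp
  143–191 then 1–20 → 49 + 20 = 69 bp
Sorted largest to smallest: 69, 61, 33, 28 bp.

69, 61, 33, 28 bp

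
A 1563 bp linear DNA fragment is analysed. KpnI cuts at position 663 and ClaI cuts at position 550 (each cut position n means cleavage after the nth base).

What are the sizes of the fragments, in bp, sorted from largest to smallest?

Combined cut positions (sorted): 550, 663.
Linear molecule, 2 cuts → 3 fragments:
  550 − 0 = 550 bp
  663 − 550 = 113 bp
  1563 − 663 = 900 bp
Sorted largest to smallest: 900, 550, 113 bp.

900, 550, 113 bp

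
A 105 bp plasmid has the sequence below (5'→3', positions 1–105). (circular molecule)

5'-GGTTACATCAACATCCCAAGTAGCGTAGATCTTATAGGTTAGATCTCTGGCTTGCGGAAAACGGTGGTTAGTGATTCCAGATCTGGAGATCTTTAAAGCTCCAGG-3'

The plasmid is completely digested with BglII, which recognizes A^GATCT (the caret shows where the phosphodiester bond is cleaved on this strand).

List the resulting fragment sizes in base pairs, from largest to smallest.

45, 38, 14, 8 bp

BglII sites (AGATCT) start at positions 27, 41, 79, 87.
BglII cuts after the first base of each site, so after positions 27, 41, 79, 87.
Circular molecule, 4 cuts → 4 fragments:
  28–41 → 14 bp
  42–79 → 38 bp
  80–87 → 8 bp
  88–105 then 1–27 → 18 + 27 = 45 bp
Sorted largest to smallest: 45, 38, 14, 8 bp.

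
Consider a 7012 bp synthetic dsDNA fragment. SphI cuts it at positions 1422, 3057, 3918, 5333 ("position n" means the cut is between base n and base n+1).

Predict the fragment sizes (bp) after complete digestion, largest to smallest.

Linear molecule, 4 cuts → 5 fragments:
  1422 − 0 = 1422 bp
  3057 − 1422 = 1635 bp
  3918 − 3057 = 861 bp
  5333 − 3918 = 1415 bp
  7012 − 5333 = 1679 bp
Sorted largest to smallest: 1679, 1635, 1422, 1415, 861 bp.

1679, 1635, 1422, 1415, 861 bp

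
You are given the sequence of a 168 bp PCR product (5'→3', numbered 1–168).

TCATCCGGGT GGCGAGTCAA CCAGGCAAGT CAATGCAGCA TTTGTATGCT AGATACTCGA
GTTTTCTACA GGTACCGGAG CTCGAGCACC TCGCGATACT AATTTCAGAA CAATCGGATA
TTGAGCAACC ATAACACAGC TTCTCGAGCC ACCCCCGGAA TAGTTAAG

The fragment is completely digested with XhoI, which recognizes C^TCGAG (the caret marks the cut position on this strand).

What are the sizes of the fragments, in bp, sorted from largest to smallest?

62, 56, 25, 25 bp

XhoI sites (CTCGAG) start at positions 56, 81, 143.
XhoI cuts after the first base of each site, so after positions 56, 81, 143.
Linear molecule, 3 cuts → 4 fragments:
  1–56 → 56 bp
  57–81 → 25 bp
  82–143 → 62 bp
  144–168 → 25 bp
Sorted largest to smallest: 62, 56, 25, 25 bp.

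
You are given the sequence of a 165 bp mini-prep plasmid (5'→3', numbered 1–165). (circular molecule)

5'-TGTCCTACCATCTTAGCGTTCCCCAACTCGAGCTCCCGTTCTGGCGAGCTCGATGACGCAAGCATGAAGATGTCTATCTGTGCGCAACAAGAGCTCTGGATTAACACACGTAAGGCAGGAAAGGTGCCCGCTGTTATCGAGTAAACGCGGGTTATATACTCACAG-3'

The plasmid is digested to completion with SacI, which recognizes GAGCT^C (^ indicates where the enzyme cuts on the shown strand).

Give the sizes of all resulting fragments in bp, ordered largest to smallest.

104, 45, 16 bp

SacI sites (GAGCTC) start at positions 30, 46, 91.
SacI cuts after base 5 of each site (before the last base), so after positions 34, 50, 95.
Circular molecule, 3 cuts → 3 fragments:
  35–50 → 16 bp
  51–95 → 45 bp
  96–165 then 1–34 → 70 + 34 = 104 bp
Sorted largest to smallest: 104, 45, 16 bp.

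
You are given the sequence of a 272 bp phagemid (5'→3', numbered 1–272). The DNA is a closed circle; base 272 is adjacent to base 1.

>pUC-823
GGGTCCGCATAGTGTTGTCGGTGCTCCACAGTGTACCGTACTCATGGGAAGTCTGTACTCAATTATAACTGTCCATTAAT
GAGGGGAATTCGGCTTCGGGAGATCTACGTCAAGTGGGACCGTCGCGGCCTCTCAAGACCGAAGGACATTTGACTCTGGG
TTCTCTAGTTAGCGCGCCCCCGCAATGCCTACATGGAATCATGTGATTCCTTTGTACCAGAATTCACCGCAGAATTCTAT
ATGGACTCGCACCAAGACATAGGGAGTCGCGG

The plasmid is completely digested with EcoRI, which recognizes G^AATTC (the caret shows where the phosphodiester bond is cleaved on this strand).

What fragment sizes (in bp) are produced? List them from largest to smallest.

EcoRI sites (GAATTC) start at positions 86, 220, 232.
EcoRI cuts after the first base of each site, so after positions 86, 220, 232.
Circular molecule, 3 cuts → 3 fragments:
  87–220 → 134 bp
  221–232 → 12 bp
  233–272 then 1–86 → 40 + 86 = 126 bp
Sorted largest to smallest: 134, 126, 12 bp.

134, 126, 12 bp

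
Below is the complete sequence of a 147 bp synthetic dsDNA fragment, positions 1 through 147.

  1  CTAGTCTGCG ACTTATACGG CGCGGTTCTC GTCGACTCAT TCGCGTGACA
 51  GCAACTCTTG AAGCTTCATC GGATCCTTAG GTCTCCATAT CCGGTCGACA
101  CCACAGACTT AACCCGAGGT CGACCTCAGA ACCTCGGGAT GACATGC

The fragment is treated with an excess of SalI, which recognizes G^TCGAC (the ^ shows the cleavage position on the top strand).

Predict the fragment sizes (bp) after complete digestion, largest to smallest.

SalI sites (GTCGAC) start at positions 31, 94, 119.
SalI cuts after the first base of each site, so after positions 31, 94, 119.
Linear molecule, 3 cuts → 4 fragments:
  1–31 → 31 bp
  32–94 → 63 bp
  95–119 → 25 bp
  120–147 → 28 bp
Sorted largest to smallest: 63, 31, 28, 25 bp.

63, 31, 28, 25 bp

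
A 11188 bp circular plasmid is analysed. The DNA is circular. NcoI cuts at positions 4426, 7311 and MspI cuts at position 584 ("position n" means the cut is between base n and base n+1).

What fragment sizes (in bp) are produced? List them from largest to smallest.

Combined cut positions (sorted): 584, 4426, 7311.
Circular molecule, 3 cuts → 3 fragments:
  4426 − 584 = 3842 bp
  7311 − 4426 = 2885 bp
  wrap: 11188 − 7311 + 584 = 4461 bp
Sorted largest to smallest: 4461, 3842, 2885 bp.

4461, 3842, 2885 bp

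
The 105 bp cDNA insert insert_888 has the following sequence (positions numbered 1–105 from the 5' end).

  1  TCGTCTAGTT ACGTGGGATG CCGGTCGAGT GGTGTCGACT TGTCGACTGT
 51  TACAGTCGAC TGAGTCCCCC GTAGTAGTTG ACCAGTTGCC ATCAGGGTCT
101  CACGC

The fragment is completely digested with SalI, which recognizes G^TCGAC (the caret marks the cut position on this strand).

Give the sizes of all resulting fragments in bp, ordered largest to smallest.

50, 34, 13, 8 bp

SalI sites (GTCGAC) start at positions 34, 42, 55.
SalI cuts after the first base of each site, so after positions 34, 42, 55.
Linear molecule, 3 cuts → 4 fragments:
  1–34 → 34 bp
  35–42 → 8 bp
  43–55 → 13 bp
  56–105 → 50 bp
Sorted largest to smallest: 50, 34, 13, 8 bp.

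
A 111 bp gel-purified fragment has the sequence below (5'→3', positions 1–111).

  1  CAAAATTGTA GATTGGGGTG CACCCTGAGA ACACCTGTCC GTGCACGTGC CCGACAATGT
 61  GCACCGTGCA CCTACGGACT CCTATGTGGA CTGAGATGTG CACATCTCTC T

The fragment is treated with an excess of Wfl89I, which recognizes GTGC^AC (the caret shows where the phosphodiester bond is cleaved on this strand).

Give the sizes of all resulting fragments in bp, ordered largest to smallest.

32, 23, 21, 18, 10, 7 bp

Wfl89I sites (GTGCAC) start at positions 18, 41, 59, 66, 98.
Wfl89I cuts after base 4 of each site, so after positions 21, 44, 62, 69, 101.
Linear molecule, 5 cuts → 6 fragments:
  1–21 → 21 bp
  22–44 → 23 bp
  45–62 → 18 bp
  63–69 → 7 bp
  70–101 → 32 bp
  102–111 → 10 bp
Sorted largest to smallest: 32, 23, 21, 18, 10, 7 bp.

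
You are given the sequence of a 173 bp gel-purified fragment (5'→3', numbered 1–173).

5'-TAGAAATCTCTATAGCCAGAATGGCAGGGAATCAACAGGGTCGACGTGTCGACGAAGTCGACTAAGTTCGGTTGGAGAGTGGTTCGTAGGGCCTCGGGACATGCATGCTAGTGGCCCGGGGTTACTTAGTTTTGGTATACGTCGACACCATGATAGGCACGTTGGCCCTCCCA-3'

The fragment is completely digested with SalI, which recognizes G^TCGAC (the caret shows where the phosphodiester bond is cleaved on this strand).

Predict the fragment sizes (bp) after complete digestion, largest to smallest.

84, 40, 32, 9, 8 bp

SalI sites (GTCGAC) start at positions 40, 48, 57, 141.
SalI cuts after the first base of each site, so after positions 40, 48, 57, 141.
Linear molecule, 4 cuts → 5 fragments:
  1–40 → 40 bp
  41–48 → 8 bp
  49–57 → 9 bp
  58–141 → 84 bp
  142–173 → 32 bp
Sorted largest to smallest: 84, 40, 32, 9, 8 bp.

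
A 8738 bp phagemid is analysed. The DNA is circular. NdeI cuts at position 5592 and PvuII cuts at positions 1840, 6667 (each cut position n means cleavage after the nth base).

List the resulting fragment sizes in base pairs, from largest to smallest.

3911, 3752, 1075 bp

Combined cut positions (sorted): 1840, 5592, 6667.
Circular molecule, 3 cuts → 3 fragments:
  5592 − 1840 = 3752 bp
  6667 − 5592 = 1075 bp
  wrap: 8738 − 6667 + 1840 = 3911 bp
Sorted largest to smallest: 3911, 3752, 1075 bp.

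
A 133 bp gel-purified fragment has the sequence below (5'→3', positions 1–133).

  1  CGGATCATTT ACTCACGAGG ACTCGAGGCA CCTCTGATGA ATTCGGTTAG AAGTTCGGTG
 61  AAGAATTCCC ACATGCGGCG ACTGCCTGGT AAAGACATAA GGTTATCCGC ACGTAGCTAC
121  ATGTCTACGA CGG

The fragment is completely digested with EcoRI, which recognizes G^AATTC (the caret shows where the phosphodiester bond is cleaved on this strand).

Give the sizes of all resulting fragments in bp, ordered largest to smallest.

70, 39, 24 bp

EcoRI sites (GAATTC) start at positions 39, 63.
EcoRI cuts after the first base of each site, so after positions 39, 63.
Linear molecule, 2 cuts → 3 fragments:
  1–39 → 39 bp
  40–63 → 24 bp
  64–133 → 70 bp
Sorted largest to smallest: 70, 39, 24 bp.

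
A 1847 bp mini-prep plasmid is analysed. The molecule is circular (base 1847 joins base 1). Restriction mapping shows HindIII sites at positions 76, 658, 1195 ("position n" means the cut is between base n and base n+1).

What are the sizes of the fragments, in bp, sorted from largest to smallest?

Circular molecule, 3 cuts → 3 fragments:
  658 − 76 = 582 bp
  1195 − 658 = 537 bp
  wrap: 1847 − 1195 + 76 = 728 bp
Sorted largest to smallest: 728, 582, 537 bp.

728, 582, 537 bp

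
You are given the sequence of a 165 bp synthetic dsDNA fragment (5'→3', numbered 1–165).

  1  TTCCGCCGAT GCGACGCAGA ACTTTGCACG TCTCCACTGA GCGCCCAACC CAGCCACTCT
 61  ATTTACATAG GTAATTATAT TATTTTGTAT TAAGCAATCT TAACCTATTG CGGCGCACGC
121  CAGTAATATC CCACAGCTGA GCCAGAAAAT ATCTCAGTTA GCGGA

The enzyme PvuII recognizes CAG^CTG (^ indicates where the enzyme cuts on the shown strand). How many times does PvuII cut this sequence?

CAGCTG occurs starting at position 134.
PvuII cuts at 1 site.

1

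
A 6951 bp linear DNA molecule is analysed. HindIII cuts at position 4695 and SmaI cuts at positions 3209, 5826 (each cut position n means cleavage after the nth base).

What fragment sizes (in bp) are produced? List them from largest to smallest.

3209, 1486, 1131, 1125 bp

Combined cut positions (sorted): 3209, 4695, 5826.
Linear molecule, 3 cuts → 4 fragments:
  3209 − 0 = 3209 bp
  4695 − 3209 = 1486 bp
  5826 − 4695 = 1131 bp
  6951 − 5826 = 1125 bp
Sorted largest to smallest: 3209, 1486, 1131, 1125 bp.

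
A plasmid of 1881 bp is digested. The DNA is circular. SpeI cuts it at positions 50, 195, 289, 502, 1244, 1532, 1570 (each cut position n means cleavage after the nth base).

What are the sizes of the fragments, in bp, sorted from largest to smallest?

Circular molecule, 7 cuts → 7 fragments:
  195 − 50 = 145 bp
  289 − 195 = 94 bp
  502 − 289 = 213 bp
  1244 − 502 = 742 bp
  1532 − 1244 = 288 bp
  1570 − 1532 = 38 bp
  wrap: 1881 − 1570 + 50 = 361 bp
Sorted largest to smallest: 742, 361, 288, 213, 145, 94, 38 bp.

742, 361, 288, 213, 145, 94, 38 bp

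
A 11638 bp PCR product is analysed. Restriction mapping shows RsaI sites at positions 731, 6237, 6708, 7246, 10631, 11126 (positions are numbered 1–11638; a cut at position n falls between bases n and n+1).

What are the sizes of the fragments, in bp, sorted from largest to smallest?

5506, 3385, 731, 538, 512, 495, 471 bp

Linear molecule, 6 cuts → 7 fragments:
  731 − 0 = 731 bp
  6237 − 731 = 5506 bp
  6708 − 6237 = 471 bp
  7246 − 6708 = 538 bp
  10631 − 7246 = 3385 bp
  11126 − 10631 = 495 bp
  11638 − 11126 = 512 bp
Sorted largest to smallest: 5506, 3385, 731, 538, 512, 495, 471 bp.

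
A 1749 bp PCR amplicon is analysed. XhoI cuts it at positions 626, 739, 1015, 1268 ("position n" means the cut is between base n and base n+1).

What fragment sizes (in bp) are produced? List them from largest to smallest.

626, 481, 276, 253, 113 bp

Linear molecule, 4 cuts → 5 fragments:
  626 − 0 = 626 bp
  739 − 626 = 113 bp
  1015 − 739 = 276 bp
  1268 − 1015 = 253 bp
  1749 − 1268 = 481 bp
Sorted largest to smallest: 626, 481, 276, 253, 113 bp.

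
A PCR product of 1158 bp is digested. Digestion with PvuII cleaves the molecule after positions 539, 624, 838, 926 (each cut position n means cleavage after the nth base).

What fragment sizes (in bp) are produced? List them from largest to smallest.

539, 232, 214, 88, 85 bp

Linear molecule, 4 cuts → 5 fragments:
  539 − 0 = 539 bp
  624 − 539 = 85 bp
  838 − 624 = 214 bp
  926 − 838 = 88 bp
  1158 − 926 = 232 bp
Sorted largest to smallest: 539, 232, 214, 88, 85 bp.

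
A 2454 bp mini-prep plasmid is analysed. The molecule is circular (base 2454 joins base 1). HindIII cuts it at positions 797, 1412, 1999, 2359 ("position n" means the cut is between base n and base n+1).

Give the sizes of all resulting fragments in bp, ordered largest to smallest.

Circular molecule, 4 cuts → 4 fragments:
  1412 − 797 = 615 bp
  1999 − 1412 = 587 bp
  2359 − 1999 = 360 bp
  wrap: 2454 − 2359 + 797 = 892 bp
Sorted largest to smallest: 892, 615, 587, 360 bp.

892, 615, 587, 360 bp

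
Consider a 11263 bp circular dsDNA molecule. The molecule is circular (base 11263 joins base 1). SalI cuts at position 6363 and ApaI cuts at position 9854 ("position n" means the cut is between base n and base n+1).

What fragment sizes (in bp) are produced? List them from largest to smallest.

7772, 3491 bp

Combined cut positions (sorted): 6363, 9854.
Circular molecule, 2 cuts → 2 fragments:
  9854 − 6363 = 3491 bp
  wrap: 11263 − 9854 + 6363 = 7772 bp
Sorted largest to smallest: 7772, 3491 bp.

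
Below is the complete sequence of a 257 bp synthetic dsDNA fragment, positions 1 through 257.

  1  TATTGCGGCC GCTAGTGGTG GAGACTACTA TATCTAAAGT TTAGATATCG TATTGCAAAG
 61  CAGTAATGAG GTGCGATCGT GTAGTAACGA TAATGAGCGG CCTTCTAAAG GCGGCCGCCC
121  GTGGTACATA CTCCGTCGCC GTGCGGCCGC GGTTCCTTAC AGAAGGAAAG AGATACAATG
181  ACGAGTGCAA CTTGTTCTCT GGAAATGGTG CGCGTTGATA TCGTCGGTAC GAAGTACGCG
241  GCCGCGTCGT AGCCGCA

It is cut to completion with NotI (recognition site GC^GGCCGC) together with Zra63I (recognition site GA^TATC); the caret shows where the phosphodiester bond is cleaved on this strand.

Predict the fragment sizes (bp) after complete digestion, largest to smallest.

74, 67, 39, 32, 21, 18, 6 bp

NotI sites (GCGGCCGC) start at positions 5, 111, 143, 238.
NotI cuts after base 2 of each site, so after positions 6, 112, 144, 239.
Zra63I sites (GATATC) start at positions 44, 217.
Zra63I cuts after base 2 of each site, so after positions 45, 218.
Combined cut positions: 6, 45, 112, 144, 218, 239.
Linear molecule, 6 cuts → 7 fragments:
  1–6 → 6 bp
  7–45 → 39 bp
  46–112 → 67 bp
  113–144 → 32 bp
  145–218 → 74 bp
  219–239 → 21 bp
  240–257 → 18 bp
Sorted largest to smallest: 74, 67, 39, 32, 21, 18, 6 bp.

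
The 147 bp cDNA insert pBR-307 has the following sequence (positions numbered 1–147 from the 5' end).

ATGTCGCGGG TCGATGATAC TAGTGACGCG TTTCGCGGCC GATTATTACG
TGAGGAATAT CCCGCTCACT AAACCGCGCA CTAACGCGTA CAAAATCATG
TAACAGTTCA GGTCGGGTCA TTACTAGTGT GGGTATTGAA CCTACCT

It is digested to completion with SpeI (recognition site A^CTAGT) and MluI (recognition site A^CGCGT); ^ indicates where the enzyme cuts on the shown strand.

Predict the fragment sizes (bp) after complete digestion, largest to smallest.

58, 39, 24, 19, 7 bp

SpeI sites (ACTAGT) start at positions 19, 123.
SpeI cuts after the first base of each site, so after positions 19, 123.
MluI sites (ACGCGT) start at positions 26, 84.
MluI cuts after the first base of each site, so after positions 26, 84.
Combined cut positions: 19, 26, 84, 123.
Linear molecule, 4 cuts → 5 fragments:
  1–19 → 19 bp
  20–26 → 7 bp
  27–84 → 58 bp
  85–123 → 39 bp
  124–147 → 24 bp
Sorted largest to smallest: 58, 39, 24, 19, 7 bp.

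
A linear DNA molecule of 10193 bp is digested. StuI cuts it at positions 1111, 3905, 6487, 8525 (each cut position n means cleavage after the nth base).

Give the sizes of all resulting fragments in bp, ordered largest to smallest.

2794, 2582, 2038, 1668, 1111 bp

Linear molecule, 4 cuts → 5 fragments:
  1111 − 0 = 1111 bp
  3905 − 1111 = 2794 bp
  6487 − 3905 = 2582 bp
  8525 − 6487 = 2038 bp
  10193 − 8525 = 1668 bp
Sorted largest to smallest: 2794, 2582, 2038, 1668, 1111 bp.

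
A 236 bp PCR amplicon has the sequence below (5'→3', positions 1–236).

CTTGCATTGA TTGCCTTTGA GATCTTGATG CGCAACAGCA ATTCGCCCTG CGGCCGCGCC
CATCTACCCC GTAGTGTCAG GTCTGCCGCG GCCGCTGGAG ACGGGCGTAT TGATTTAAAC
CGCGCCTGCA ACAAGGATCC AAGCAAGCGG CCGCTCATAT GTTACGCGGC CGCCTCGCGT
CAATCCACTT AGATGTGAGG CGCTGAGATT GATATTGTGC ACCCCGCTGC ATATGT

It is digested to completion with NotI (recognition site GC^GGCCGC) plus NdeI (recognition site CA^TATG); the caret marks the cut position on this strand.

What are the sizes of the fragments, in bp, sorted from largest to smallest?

64, 59, 51, 38, 10, 9, 5 bp

NotI sites (GCGGCCGC) start at positions 50, 88, 147, 166.
NotI cuts after base 2 of each site, so after positions 51, 89, 148, 167.
NdeI sites (CATATG) start at positions 156, 230.
NdeI cuts after base 2 of each site, so after positions 157, 231.
Combined cut positions: 51, 89, 148, 157, 167, 231.
Linear molecule, 6 cuts → 7 fragments:
  1–51 → 51 bp
  52–89 → 38 bp
  90–148 → 59 bp
  149–157 → 9 bp
  158–167 → 10 bp
  168–231 → 64 bp
  232–236 → 5 bp
Sorted largest to smallest: 64, 59, 51, 38, 10, 9, 5 bp.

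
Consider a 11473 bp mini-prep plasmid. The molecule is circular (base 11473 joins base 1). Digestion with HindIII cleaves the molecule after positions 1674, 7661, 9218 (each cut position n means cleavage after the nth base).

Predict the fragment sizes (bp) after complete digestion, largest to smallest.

5987, 3929, 1557 bp

Circular molecule, 3 cuts → 3 fragments:
  7661 − 1674 = 5987 bp
  9218 − 7661 = 1557 bp
  wrap: 11473 − 9218 + 1674 = 3929 bp
Sorted largest to smallest: 5987, 3929, 1557 bp.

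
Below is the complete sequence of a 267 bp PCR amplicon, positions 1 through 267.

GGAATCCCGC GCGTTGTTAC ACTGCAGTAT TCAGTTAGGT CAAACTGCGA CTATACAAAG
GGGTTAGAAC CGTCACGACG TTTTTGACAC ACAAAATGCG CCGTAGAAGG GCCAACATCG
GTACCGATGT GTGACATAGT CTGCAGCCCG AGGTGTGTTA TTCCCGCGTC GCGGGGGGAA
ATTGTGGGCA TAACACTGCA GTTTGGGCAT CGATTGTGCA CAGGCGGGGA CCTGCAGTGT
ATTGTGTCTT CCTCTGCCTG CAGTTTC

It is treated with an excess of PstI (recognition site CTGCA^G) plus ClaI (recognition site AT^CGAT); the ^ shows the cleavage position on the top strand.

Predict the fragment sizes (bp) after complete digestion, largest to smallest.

119, 55, 26, 26, 26, 10, 5 bp

PstI sites (CTGCAG) start at positions 22, 141, 196, 232, 258.
PstI cuts after base 5 of each site (before the last base), so after positions 26, 145, 200, 236, 262.
The ClaI site (ATCGAT) starts at position 209.
ClaI cuts after base 2 of each site, so after position 210.
Combined cut positions: 26, 145, 200, 210, 236, 262.
Linear molecule, 6 cuts → 7 fragments:
  1–26 → 26 bp
  27–145 → 119 bp
  146–200 → 55 bp
  201–210 → 10 bp
  211–236 → 26 bp
  237–262 → 26 bp
  263–267 → 5 bp
Sorted largest to smallest: 119, 55, 26, 26, 26, 10, 5 bp.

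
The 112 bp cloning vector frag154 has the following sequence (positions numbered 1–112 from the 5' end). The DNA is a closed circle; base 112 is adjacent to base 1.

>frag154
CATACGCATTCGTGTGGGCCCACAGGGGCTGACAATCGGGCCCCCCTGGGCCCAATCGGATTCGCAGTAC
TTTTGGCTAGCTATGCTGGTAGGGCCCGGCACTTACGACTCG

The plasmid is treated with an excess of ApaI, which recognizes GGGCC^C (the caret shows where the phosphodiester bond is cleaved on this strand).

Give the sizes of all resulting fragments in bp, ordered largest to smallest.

ApaI sites (GGGCCC) start at positions 16, 38, 48, 92.
ApaI cuts after base 5 of each site (before the last base), so after positions 20, 42, 52, 96.
Circular molecule, 4 cuts → 4 fragments:
  21–42 → 22 bp
  43–52 → 10 bp
  53–96 → 44 bp
  97–112 then 1–20 → 16 + 20 = 36 bp
Sorted largest to smallest: 44, 36, 22, 10 bp.

44, 36, 22, 10 bp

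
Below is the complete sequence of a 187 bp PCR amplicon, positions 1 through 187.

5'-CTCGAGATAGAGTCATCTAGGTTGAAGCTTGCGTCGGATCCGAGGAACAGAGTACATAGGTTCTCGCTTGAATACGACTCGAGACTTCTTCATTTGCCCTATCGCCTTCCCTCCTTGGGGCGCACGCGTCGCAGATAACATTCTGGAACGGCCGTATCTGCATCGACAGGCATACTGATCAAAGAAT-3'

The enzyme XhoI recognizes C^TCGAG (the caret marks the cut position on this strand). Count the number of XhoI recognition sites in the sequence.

2

CTCGAG occurs starting at positions 1, 78.
XhoI cuts at 2 sites.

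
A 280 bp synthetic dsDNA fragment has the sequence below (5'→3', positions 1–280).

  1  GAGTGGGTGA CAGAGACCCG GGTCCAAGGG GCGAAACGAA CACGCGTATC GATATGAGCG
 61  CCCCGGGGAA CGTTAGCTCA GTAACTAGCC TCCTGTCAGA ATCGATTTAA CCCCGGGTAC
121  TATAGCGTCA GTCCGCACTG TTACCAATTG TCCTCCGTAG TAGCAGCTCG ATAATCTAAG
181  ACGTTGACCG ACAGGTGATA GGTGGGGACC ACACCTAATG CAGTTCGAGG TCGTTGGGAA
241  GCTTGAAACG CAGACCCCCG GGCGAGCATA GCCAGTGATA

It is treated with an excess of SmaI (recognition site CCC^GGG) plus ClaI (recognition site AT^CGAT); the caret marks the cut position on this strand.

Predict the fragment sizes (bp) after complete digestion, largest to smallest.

SmaI sites (CCCGGG) start at positions 17, 62, 112, 257.
SmaI cuts after base 3 of each site, so after positions 19, 64, 114, 259.
ClaI sites (ATCGAT) start at positions 48, 101.
ClaI cuts after base 2 of each site, so after positions 49, 102.
Combined cut positions: 19, 49, 64, 102, 114, 259.
Linear molecule, 6 cuts → 7 fragments:
  1–19 → 19 bp
  20–49 → 30 bp
  50–64 → 15 bp
  65–102 → 38 bp
  103–114 → 12 bp
  115–259 → 145 bp
  260–280 → 21 bp
Sorted largest to smallest: 145, 38, 30, 21, 19, 15, 12 bp.

145, 38, 30, 21, 19, 15, 12 bp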